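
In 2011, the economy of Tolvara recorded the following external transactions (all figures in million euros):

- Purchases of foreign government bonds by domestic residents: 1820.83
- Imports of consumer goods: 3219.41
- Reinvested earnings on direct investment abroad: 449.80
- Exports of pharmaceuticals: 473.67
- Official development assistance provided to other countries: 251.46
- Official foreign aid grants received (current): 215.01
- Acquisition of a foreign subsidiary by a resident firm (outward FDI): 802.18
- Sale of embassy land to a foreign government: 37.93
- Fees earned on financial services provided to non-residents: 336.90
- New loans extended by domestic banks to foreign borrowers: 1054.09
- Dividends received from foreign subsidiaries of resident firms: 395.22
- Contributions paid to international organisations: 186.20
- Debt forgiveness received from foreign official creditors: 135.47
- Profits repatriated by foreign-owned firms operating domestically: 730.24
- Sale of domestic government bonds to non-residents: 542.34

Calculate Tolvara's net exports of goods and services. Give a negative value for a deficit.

-2408.84

Goods: 473.67 - 3219.41 = -2745.74
Services: 336.90
Trade balance = -2745.74 + 336.90 = -2408.84
(Excluded from the trade balance — financial account: purchases of foreign government bonds by domestic residents 1820.83, acquisition of a foreign subsidiary by a resident firm (outward FDI) 802.18, new loans extended by domestic banks to foreign borrowers 1054.09, sale of domestic government bonds to non-residents 542.34; primary income: reinvested earnings on direct investment abroad 449.80, dividends received from foreign subsidiaries of resident firms 395.22, profits repatriated by foreign-owned firms operating domestically 730.24; secondary income: official development assistance provided to other countries 251.46, official foreign aid grants received (current) 215.01, contributions paid to international organisations 186.20; capital account: sale of embassy land to a foreign government 37.93, debt forgiveness received from foreign official creditors 135.47.)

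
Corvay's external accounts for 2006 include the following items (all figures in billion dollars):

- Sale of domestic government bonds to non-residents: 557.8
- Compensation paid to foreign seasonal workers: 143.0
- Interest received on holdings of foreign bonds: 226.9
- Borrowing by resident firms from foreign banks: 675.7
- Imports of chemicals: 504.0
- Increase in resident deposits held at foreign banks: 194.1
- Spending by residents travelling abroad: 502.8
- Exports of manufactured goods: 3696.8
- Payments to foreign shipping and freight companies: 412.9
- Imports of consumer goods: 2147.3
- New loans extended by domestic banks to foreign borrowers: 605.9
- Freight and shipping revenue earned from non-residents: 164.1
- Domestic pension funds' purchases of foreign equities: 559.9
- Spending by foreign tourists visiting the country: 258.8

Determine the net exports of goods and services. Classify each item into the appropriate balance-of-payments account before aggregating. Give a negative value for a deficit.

Goods: 3696.8 - 504.0 - 2147.3 = 1045.5
Services: 258.8 - 412.9 - 502.8 + 164.1 = -492.8
Trade balance = 1045.5 + (-492.8) = 552.7
(Excluded from the trade balance — financial account: sale of domestic government bonds to non-residents 557.8, borrowing by resident firms from foreign banks 675.7, increase in resident deposits held at foreign banks 194.1, new loans extended by domestic banks to foreign borrowers 605.9, domestic pension funds' purchases of foreign equities 559.9; primary income: compensation paid to foreign seasonal workers 143.0, interest received on holdings of foreign bonds 226.9.)

552.7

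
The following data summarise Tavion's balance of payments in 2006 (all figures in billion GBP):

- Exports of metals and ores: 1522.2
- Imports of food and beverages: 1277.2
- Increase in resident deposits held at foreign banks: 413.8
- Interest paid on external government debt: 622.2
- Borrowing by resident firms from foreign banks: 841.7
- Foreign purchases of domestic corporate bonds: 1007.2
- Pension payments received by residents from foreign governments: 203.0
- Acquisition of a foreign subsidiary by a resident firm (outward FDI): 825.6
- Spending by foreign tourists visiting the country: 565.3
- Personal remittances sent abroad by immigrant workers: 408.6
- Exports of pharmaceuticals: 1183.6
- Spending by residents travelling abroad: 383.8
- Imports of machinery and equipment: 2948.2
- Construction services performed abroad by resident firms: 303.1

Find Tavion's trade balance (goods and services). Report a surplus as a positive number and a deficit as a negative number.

-1035.0

Goods: 1522.2 + 1183.6 - 1277.2 - 2948.2 = -1519.6
Services: -383.8 + 565.3 + 303.1 = 484.6
Trade balance = -1519.6 + 484.6 = -1035.0
(Excluded from the trade balance — financial account: increase in resident deposits held at foreign banks 413.8, borrowing by resident firms from foreign banks 841.7, foreign purchases of domestic corporate bonds 1007.2, acquisition of a foreign subsidiary by a resident firm (outward FDI) 825.6; primary income: interest paid on external government debt 622.2; secondary income: pension payments received by residents from foreign governments 203.0, personal remittances sent abroad by immigrant workers 408.6.)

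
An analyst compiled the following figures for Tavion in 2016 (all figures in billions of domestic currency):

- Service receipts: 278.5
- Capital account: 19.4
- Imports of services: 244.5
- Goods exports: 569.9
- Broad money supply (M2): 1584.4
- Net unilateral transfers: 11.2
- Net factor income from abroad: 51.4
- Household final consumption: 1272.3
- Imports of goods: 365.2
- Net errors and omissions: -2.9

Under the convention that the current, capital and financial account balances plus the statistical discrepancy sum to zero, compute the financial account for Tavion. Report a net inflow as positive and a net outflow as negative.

-317.8

Goods balance = 569.9 - 365.2 = 204.7
Services balance = 278.5 - 244.5 = 34.0
Trade balance (goods + services) = 204.7 + 34.0 = 238.7
Net primary income = 51.4
Net secondary income = 11.2
Current account = 238.7 + 51.4 + 11.2 = 301.3
Financial account = -(301.3 + 19.4 + (-2.9)) = -317.8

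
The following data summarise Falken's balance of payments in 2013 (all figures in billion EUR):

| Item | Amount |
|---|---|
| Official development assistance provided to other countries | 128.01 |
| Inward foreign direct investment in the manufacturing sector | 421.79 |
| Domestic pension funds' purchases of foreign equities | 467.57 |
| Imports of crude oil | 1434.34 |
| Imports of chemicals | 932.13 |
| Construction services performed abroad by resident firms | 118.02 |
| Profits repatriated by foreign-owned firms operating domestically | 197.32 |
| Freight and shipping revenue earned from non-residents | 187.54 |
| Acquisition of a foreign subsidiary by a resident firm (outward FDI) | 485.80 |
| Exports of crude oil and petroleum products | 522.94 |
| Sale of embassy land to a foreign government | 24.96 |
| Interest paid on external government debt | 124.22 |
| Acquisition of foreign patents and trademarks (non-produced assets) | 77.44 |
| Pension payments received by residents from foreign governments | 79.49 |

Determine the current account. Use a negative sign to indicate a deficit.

-1908.03

Goods: 522.94 - 1434.34 - 932.13 = -1843.53
Services: 187.54 + 118.02 = 305.56
Primary income: -197.32 - 124.22 = -321.54
Secondary income: 79.49 - 128.01 = -48.52
Current account = (-1843.53) + 305.56 + (-321.54) + (-48.52) = -1908.03
(Excluded from the current account — financial account: inward foreign direct investment in the manufacturing sector 421.79, domestic pension funds' purchases of foreign equities 467.57, acquisition of a foreign subsidiary by a resident firm (outward FDI) 485.80; capital account: sale of embassy land to a foreign government 24.96, acquisition of foreign patents and trademarks (non-produced assets) 77.44.)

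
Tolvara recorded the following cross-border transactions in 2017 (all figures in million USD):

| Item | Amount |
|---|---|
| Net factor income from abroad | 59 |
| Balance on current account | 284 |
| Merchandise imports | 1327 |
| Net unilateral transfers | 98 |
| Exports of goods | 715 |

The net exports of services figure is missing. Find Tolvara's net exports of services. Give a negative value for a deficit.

739

Current account = goods balance + services balance + net primary income + net secondary income
Sum of the known components = -455
Net exports of services = CA - (known components) = 284 - (-455) = 739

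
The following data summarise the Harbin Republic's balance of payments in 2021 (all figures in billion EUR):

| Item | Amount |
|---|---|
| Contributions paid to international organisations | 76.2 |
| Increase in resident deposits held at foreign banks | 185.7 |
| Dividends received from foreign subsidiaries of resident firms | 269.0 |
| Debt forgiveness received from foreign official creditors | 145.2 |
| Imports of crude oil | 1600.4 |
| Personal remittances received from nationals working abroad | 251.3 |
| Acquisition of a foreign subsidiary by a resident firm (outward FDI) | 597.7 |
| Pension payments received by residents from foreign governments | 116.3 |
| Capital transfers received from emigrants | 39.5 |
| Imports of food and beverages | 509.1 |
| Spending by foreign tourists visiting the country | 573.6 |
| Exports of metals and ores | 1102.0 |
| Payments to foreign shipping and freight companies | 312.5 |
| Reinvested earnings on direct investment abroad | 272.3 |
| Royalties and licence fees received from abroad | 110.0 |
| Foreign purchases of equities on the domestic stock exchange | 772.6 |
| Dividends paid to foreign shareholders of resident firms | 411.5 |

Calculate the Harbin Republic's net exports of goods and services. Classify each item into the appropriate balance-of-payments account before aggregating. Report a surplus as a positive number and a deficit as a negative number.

Goods: -1600.4 + 1102.0 - 509.1 = -1007.5
Services: 573.6 + 110.0 - 312.5 = 371.1
Trade balance = -1007.5 + 371.1 = -636.4
(Excluded from the trade balance — secondary income: contributions paid to international organisations 76.2, personal remittances received from nationals working abroad 251.3, pension payments received by residents from foreign governments 116.3; financial account: increase in resident deposits held at foreign banks 185.7, acquisition of a foreign subsidiary by a resident firm (outward FDI) 597.7, foreign purchases of equities on the domestic stock exchange 772.6; primary income: dividends received from foreign subsidiaries of resident firms 269.0, reinvested earnings on direct investment abroad 272.3, dividends paid to foreign shareholders of resident firms 411.5; capital account: debt forgiveness received from foreign official creditors 145.2, capital transfers received from emigrants 39.5.)

-636.4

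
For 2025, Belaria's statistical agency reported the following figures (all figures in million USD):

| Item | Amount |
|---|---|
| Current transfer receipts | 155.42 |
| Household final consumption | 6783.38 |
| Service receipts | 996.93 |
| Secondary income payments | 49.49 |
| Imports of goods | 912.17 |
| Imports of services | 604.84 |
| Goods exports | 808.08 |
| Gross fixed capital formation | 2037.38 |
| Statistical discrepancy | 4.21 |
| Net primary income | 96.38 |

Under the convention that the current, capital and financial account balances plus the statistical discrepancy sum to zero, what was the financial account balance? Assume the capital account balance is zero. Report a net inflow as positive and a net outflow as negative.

Goods balance = 808.08 - 912.17 = -104.09
Services balance = 996.93 - 604.84 = 392.09
Trade balance (goods + services) = -104.09 + 392.09 = 288.00
Net primary income = 96.38
Net secondary income = 155.42 - 49.49 = 105.93
Current account = 288.00 + 96.38 + 105.93 = 490.31
Financial account = -(490.31 + 4.21) = -494.52

-494.52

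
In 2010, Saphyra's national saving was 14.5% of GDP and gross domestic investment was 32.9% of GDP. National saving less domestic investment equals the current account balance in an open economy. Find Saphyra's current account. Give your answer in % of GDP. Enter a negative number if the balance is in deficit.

-18.4

S - I = CA (net lending to the rest of the world).
CA = S - I = 14.5 - 32.9 = -18.4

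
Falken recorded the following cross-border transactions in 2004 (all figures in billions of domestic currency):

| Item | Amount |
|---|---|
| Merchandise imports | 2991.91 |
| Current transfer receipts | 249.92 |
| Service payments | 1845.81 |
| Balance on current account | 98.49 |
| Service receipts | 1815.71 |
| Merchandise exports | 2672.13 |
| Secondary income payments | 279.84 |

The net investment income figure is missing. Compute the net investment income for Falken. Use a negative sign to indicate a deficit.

Current account = goods balance + services balance + net primary income + net secondary income
Sum of the known components = -379.80
Net investment income = CA - (known components) = 98.49 - (-379.80) = 478.29

478.29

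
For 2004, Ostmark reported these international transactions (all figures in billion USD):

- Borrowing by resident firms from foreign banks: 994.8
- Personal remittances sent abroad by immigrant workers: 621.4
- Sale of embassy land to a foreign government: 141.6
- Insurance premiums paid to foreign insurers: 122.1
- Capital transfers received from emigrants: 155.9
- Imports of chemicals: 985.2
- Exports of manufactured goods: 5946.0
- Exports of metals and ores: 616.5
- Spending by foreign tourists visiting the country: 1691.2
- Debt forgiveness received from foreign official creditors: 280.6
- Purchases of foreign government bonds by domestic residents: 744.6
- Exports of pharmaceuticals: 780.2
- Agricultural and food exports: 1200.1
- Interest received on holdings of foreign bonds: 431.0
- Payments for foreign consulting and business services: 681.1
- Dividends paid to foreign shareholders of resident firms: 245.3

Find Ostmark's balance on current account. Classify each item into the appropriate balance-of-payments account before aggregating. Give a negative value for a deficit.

Goods: -985.2 + 1200.1 + 5946.0 + 616.5 + 780.2 = 7557.6
Services: -122.1 + 1691.2 - 681.1 = 888.0
Primary income: 431.0 - 245.3 = 185.7
Secondary income: -621.4
Current account = 7557.6 + 888.0 + 185.7 + (-621.4) = 8009.9
(Excluded from the current account — financial account: borrowing by resident firms from foreign banks 994.8, purchases of foreign government bonds by domestic residents 744.6; capital account: sale of embassy land to a foreign government 141.6, capital transfers received from emigrants 155.9, debt forgiveness received from foreign official creditors 280.6.)

8009.9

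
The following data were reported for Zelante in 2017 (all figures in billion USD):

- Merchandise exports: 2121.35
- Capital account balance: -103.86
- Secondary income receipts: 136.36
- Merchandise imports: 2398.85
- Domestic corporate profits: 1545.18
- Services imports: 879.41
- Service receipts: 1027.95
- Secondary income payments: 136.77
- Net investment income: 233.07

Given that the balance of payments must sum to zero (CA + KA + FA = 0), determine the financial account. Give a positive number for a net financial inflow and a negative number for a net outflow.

0.16

Goods balance = 2121.35 - 2398.85 = -277.50
Services balance = 1027.95 - 879.41 = 148.54
Trade balance (goods + services) = -277.50 + 148.54 = -128.96
Net primary income = 233.07
Net secondary income = 136.36 - 136.77 = -0.41
Current account = -128.96 + 233.07 + (-0.41) = 103.70
Financial account = -(103.70 + (-103.86)) = 0.16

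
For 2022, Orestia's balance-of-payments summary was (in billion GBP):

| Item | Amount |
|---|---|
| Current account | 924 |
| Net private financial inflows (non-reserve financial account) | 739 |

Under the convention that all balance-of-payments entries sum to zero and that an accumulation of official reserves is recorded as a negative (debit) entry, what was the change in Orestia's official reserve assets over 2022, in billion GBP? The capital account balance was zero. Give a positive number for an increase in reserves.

Official reserve transactions balance = -(924 + 739) = -1663
An accumulation of reserves is recorded as a debit (negative entry), so the change in the stock of reserves is the negative of that balance.
Change in official reserves = -(-1663) = 1663

1663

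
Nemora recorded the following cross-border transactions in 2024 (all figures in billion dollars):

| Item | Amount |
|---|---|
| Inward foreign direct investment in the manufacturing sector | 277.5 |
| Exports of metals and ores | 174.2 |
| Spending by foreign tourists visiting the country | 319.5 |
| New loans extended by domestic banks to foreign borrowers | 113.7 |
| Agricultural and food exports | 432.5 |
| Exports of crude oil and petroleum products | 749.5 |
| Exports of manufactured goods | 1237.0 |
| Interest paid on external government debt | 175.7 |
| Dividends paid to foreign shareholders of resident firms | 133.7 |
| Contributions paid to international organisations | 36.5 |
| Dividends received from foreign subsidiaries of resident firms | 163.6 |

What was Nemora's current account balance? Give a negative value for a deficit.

Goods: 749.5 + 1237.0 + 174.2 + 432.5 = 2593.2
Services: 319.5
Primary income: -175.7 - 133.7 + 163.6 = -145.8
Secondary income: -36.5
Current account = 2593.2 + 319.5 + (-145.8) + (-36.5) = 2730.4
(Excluded from the current account — financial account: inward foreign direct investment in the manufacturing sector 277.5, new loans extended by domestic banks to foreign borrowers 113.7.)

2730.4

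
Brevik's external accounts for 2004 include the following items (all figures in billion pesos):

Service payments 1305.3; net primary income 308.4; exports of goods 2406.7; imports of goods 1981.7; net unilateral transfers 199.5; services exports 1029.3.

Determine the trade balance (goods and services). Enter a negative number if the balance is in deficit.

149.0

Goods balance = 2406.7 - 1981.7 = 425.0
Services balance = 1029.3 - 1305.3 = -276.0
Trade balance (goods + services) = 425.0 + (-276.0) = 149.0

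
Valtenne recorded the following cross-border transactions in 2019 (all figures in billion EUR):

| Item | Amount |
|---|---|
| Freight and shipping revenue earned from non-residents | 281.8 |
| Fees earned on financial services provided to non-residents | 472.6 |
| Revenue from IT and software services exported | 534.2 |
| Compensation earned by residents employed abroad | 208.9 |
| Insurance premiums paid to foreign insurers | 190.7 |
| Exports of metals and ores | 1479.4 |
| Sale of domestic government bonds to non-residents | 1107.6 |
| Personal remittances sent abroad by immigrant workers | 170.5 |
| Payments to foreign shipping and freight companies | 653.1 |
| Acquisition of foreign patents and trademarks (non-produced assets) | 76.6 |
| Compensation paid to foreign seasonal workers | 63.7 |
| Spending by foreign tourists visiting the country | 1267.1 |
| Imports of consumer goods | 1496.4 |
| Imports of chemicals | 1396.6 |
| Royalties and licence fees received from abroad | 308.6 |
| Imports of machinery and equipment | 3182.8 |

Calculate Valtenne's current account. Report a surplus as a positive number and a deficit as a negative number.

-2601.2

Goods: -3182.8 - 1396.6 - 1496.4 + 1479.4 = -4596.4
Services: -190.7 - 653.1 + 1267.1 + 534.2 + 281.8 + 472.6 + 308.6 = 2020.5
Primary income: -63.7 + 208.9 = 145.2
Secondary income: -170.5
Current account = (-4596.4) + 2020.5 + 145.2 + (-170.5) = -2601.2
(Excluded from the current account — financial account: sale of domestic government bonds to non-residents 1107.6; capital account: acquisition of foreign patents and trademarks (non-produced assets) 76.6.)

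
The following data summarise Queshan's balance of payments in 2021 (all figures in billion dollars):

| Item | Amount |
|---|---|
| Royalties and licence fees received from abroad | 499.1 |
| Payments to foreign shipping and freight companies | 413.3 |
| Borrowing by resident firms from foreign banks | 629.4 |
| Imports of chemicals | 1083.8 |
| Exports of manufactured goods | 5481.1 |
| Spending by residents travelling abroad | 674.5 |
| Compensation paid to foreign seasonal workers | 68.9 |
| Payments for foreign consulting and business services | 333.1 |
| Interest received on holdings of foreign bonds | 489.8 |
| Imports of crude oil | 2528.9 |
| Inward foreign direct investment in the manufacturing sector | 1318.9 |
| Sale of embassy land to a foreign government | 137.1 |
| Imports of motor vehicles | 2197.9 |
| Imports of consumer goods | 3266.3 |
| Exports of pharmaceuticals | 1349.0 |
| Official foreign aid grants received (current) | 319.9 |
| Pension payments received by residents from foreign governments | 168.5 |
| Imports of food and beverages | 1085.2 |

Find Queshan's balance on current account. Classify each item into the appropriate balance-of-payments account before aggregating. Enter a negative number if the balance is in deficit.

Goods: -1083.8 + 5481.1 + 1349.0 - 2197.9 - 3266.3 - 1085.2 - 2528.9 = -3332.0
Services: -674.5 - 333.1 + 499.1 - 413.3 = -921.8
Primary income: 489.8 - 68.9 = 420.9
Secondary income: 168.5 + 319.9 = 488.4
Current account = (-3332.0) + (-921.8) + 420.9 + 488.4 = -3344.5
(Excluded from the current account — financial account: borrowing by resident firms from foreign banks 629.4, inward foreign direct investment in the manufacturing sector 1318.9; capital account: sale of embassy land to a foreign government 137.1.)

-3344.5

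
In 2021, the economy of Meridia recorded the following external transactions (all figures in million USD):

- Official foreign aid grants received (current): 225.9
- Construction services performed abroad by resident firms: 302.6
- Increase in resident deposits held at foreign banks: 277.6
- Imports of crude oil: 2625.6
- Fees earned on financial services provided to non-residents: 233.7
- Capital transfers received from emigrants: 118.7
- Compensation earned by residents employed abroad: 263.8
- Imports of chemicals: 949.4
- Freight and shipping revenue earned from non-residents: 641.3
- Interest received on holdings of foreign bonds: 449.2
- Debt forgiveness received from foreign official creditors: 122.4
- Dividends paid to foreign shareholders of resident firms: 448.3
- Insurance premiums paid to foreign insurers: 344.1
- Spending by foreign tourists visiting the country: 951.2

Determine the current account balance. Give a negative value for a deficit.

-1299.7

Goods: -2625.6 - 949.4 = -3575.0
Services: -344.1 + 641.3 + 233.7 + 302.6 + 951.2 = 1784.7
Primary income: 263.8 + 449.2 - 448.3 = 264.7
Secondary income: 225.9
Current account = (-3575.0) + 1784.7 + 264.7 + 225.9 = -1299.7
(Excluded from the current account — financial account: increase in resident deposits held at foreign banks 277.6; capital account: capital transfers received from emigrants 118.7, debt forgiveness received from foreign official creditors 122.4.)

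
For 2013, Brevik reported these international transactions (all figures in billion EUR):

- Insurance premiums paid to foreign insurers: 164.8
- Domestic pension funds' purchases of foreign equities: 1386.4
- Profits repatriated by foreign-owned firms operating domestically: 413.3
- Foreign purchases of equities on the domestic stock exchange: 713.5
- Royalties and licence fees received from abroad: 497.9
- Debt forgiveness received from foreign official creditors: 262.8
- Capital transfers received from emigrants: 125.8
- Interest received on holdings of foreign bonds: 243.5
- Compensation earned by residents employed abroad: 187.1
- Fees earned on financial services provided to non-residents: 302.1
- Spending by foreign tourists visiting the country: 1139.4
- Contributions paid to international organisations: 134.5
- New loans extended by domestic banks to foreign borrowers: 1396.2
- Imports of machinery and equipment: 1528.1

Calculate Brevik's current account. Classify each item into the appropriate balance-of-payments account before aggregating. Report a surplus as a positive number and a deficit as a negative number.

Goods: -1528.1
Services: -164.8 + 302.1 + 1139.4 + 497.9 = 1774.6
Primary income: 187.1 - 413.3 + 243.5 = 17.3
Secondary income: -134.5
Current account = (-1528.1) + 1774.6 + 17.3 + (-134.5) = 129.3
(Excluded from the current account — financial account: domestic pension funds' purchases of foreign equities 1386.4, foreign purchases of equities on the domestic stock exchange 713.5, new loans extended by domestic banks to foreign borrowers 1396.2; capital account: debt forgiveness received from foreign official creditors 262.8, capital transfers received from emigrants 125.8.)

129.3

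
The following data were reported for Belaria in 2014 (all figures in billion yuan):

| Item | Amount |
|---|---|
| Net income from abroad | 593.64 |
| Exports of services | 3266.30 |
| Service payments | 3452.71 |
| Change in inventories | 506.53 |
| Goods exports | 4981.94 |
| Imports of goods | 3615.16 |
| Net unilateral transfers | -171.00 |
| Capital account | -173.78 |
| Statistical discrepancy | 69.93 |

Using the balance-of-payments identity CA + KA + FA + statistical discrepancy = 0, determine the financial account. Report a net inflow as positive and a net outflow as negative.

Goods balance = 4981.94 - 3615.16 = 1366.78
Services balance = 3266.30 - 3452.71 = -186.41
Trade balance (goods + services) = 1366.78 + (-186.41) = 1180.37
Net primary income = 593.64
Net secondary income = -171.00
Current account = 1180.37 + 593.64 + (-171.00) = 1603.01
Financial account = -(1603.01 + (-173.78) + 69.93) = -1499.16

-1499.16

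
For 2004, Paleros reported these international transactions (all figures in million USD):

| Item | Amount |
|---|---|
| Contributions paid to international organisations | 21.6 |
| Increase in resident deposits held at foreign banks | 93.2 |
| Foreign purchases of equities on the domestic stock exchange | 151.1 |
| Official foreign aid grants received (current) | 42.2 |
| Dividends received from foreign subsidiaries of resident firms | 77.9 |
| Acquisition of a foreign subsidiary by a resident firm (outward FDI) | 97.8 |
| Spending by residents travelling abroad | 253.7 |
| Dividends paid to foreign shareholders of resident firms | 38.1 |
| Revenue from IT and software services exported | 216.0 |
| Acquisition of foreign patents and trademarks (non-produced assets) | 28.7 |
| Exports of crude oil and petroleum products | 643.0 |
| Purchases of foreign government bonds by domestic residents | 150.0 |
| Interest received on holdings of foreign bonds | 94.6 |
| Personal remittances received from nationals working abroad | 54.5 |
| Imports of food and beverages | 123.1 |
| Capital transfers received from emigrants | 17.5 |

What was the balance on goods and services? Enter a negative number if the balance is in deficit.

Goods: -123.1 + 643.0 = 519.9
Services: 216.0 - 253.7 = -37.7
Trade balance = 519.9 + (-37.7) = 482.2
(Excluded from the trade balance — secondary income: contributions paid to international organisations 21.6, official foreign aid grants received (current) 42.2, personal remittances received from nationals working abroad 54.5; financial account: increase in resident deposits held at foreign banks 93.2, foreign purchases of equities on the domestic stock exchange 151.1, acquisition of a foreign subsidiary by a resident firm (outward FDI) 97.8, purchases of foreign government bonds by domestic residents 150.0; primary income: dividends received from foreign subsidiaries of resident firms 77.9, dividends paid to foreign shareholders of resident firms 38.1, interest received on holdings of foreign bonds 94.6; capital account: acquisition of foreign patents and trademarks (non-produced assets) 28.7, capital transfers received from emigrants 17.5.)

482.2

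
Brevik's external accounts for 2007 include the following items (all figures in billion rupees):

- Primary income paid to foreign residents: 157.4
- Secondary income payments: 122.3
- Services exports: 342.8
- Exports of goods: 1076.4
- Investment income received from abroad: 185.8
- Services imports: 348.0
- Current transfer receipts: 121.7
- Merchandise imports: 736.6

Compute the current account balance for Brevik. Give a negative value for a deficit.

Goods balance = 1076.4 - 736.6 = 339.8
Services balance = 342.8 - 348.0 = -5.2
Trade balance (goods + services) = 339.8 + (-5.2) = 334.6
Net primary income = 185.8 - 157.4 = 28.4
Net secondary income = 121.7 - 122.3 = -0.6
Current account = 334.6 + 28.4 + (-0.6) = 362.4

362.4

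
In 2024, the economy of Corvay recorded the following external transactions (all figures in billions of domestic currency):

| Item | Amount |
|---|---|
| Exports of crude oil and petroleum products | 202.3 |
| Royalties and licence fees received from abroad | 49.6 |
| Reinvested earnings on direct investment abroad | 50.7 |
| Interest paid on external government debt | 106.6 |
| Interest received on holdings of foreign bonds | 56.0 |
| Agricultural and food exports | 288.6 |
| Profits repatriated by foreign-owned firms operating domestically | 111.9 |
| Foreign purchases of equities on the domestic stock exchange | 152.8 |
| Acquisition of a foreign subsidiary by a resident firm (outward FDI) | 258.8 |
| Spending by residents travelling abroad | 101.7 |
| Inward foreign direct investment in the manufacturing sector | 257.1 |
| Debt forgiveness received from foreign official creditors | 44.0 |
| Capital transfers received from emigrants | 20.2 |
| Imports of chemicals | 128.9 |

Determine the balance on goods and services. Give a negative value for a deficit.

Goods: -128.9 + 288.6 + 202.3 = 362.0
Services: -101.7 + 49.6 = -52.1
Trade balance = 362.0 + (-52.1) = 309.9
(Excluded from the trade balance — primary income: reinvested earnings on direct investment abroad 50.7, interest paid on external government debt 106.6, interest received on holdings of foreign bonds 56.0, profits repatriated by foreign-owned firms operating domestically 111.9; financial account: foreign purchases of equities on the domestic stock exchange 152.8, acquisition of a foreign subsidiary by a resident firm (outward FDI) 258.8, inward foreign direct investment in the manufacturing sector 257.1; capital account: debt forgiveness received from foreign official creditors 44.0, capital transfers received from emigrants 20.2.)

309.9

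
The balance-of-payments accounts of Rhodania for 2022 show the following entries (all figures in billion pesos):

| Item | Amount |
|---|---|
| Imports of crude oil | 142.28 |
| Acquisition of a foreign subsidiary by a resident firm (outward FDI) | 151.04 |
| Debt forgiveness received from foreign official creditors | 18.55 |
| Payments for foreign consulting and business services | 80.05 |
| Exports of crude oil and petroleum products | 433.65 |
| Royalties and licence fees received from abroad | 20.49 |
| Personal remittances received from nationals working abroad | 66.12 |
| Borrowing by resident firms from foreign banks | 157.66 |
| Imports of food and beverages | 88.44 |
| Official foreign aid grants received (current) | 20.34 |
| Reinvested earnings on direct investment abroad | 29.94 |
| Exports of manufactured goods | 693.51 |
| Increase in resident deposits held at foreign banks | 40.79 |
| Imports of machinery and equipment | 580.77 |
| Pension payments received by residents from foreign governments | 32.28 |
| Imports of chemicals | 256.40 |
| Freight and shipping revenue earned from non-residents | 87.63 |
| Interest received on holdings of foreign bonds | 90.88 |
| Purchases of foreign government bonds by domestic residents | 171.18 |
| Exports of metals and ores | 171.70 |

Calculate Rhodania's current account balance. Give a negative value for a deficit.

Goods: -142.28 + 693.51 - 580.77 - 88.44 - 256.40 + 433.65 + 171.70 = 230.97
Services: 87.63 + 20.49 - 80.05 = 28.07
Primary income: 90.88 + 29.94 = 120.82
Secondary income: 66.12 + 20.34 + 32.28 = 118.74
Current account = 230.97 + 28.07 + 120.82 + 118.74 = 498.60
(Excluded from the current account — financial account: acquisition of a foreign subsidiary by a resident firm (outward FDI) 151.04, borrowing by resident firms from foreign banks 157.66, increase in resident deposits held at foreign banks 40.79, purchases of foreign government bonds by domestic residents 171.18; capital account: debt forgiveness received from foreign official creditors 18.55.)

498.60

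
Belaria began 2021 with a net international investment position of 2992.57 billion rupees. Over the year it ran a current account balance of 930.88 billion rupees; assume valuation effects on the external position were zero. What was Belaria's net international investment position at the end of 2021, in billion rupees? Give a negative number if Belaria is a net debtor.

With no valuation effects, change in NIIP = current account = 930.88
End-of-year NIIP = 2992.57 + 930.88 = 3923.45

3923.45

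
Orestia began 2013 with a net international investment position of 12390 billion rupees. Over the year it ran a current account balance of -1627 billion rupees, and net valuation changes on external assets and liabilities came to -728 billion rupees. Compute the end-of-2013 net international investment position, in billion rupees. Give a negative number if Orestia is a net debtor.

10035

Change in NIIP = current account + net valuation change = -1627 + (-728) = -2355
End-of-year NIIP = 12390 + (-2355) = 10035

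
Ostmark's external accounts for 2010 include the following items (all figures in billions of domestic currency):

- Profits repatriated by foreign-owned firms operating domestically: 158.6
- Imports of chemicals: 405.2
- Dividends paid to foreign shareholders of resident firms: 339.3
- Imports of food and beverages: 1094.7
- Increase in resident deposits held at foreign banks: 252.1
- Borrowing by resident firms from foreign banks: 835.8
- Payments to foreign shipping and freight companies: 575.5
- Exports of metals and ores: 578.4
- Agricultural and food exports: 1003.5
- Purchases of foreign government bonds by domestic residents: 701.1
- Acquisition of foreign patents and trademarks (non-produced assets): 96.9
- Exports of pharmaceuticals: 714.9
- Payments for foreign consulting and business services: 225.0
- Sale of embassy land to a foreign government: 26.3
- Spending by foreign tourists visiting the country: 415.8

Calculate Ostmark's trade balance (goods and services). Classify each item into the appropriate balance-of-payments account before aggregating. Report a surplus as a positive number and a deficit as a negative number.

412.2

Goods: -405.2 - 1094.7 + 1003.5 + 578.4 + 714.9 = 796.9
Services: -575.5 + 415.8 - 225.0 = -384.7
Trade balance = 796.9 + (-384.7) = 412.2
(Excluded from the trade balance — primary income: profits repatriated by foreign-owned firms operating domestically 158.6, dividends paid to foreign shareholders of resident firms 339.3; financial account: increase in resident deposits held at foreign banks 252.1, borrowing by resident firms from foreign banks 835.8, purchases of foreign government bonds by domestic residents 701.1; capital account: acquisition of foreign patents and trademarks (non-produced assets) 96.9, sale of embassy land to a foreign government 26.3.)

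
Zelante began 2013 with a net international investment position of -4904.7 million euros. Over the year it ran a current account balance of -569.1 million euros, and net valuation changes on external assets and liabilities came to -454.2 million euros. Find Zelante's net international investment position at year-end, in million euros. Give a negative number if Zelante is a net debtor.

Change in NIIP = current account + net valuation change = -569.1 + (-454.2) = -1023.3
End-of-year NIIP = -4904.7 + (-1023.3) = -5928.0

-5928.0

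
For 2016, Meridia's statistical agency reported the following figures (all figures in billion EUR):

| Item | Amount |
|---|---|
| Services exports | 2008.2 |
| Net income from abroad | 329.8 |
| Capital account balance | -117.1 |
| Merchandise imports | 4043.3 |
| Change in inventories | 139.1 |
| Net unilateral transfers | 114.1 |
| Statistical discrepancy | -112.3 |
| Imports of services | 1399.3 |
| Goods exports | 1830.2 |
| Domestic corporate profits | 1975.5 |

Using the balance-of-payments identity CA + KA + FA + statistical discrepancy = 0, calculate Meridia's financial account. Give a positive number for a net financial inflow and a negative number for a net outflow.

Goods balance = 1830.2 - 4043.3 = -2213.1
Services balance = 2008.2 - 1399.3 = 608.9
Trade balance (goods + services) = -2213.1 + 608.9 = -1604.2
Net primary income = 329.8
Net secondary income = 114.1
Current account = -1604.2 + 329.8 + 114.1 = -1160.3
Financial account = -(-1160.3 + (-117.1) + (-112.3)) = 1389.7

1389.7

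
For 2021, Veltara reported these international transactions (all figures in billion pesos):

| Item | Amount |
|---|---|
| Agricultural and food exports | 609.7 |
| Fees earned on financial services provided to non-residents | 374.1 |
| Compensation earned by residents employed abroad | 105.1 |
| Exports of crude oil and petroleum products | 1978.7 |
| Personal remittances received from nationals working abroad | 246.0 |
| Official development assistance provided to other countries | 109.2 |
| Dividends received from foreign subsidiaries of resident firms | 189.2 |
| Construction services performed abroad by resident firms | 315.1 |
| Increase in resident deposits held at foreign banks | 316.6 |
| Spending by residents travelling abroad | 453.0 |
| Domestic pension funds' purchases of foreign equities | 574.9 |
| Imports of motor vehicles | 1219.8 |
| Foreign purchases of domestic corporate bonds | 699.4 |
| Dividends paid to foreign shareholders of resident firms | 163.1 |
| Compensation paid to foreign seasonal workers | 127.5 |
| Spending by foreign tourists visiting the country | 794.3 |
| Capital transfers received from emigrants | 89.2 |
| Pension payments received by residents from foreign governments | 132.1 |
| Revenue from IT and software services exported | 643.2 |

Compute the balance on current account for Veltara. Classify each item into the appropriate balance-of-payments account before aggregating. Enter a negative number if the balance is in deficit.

Goods: 609.7 - 1219.8 + 1978.7 = 1368.6
Services: 794.3 - 453.0 + 374.1 + 643.2 + 315.1 = 1673.7
Primary income: 189.2 + 105.1 - 163.1 - 127.5 = 3.7
Secondary income: 246.0 - 109.2 + 132.1 = 268.9
Current account = 1368.6 + 1673.7 + 3.7 + 268.9 = 3314.9
(Excluded from the current account — financial account: increase in resident deposits held at foreign banks 316.6, domestic pension funds' purchases of foreign equities 574.9, foreign purchases of domestic corporate bonds 699.4; capital account: capital transfers received from emigrants 89.2.)

3314.9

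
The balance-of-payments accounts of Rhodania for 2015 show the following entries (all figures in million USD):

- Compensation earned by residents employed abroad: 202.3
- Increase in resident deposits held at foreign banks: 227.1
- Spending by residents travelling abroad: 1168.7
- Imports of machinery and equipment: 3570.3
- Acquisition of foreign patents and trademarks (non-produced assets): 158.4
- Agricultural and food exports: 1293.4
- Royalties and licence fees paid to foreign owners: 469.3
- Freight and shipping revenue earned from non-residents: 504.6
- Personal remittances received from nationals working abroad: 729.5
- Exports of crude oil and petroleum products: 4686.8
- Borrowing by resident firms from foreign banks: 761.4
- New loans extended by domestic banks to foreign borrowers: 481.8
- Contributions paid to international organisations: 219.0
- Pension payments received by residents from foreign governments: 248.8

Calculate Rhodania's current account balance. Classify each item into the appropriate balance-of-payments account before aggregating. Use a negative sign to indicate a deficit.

2238.1

Goods: 4686.8 + 1293.4 - 3570.3 = 2409.9
Services: -469.3 + 504.6 - 1168.7 = -1133.4
Primary income: 202.3
Secondary income: -219.0 + 248.8 + 729.5 = 759.3
Current account = 2409.9 + (-1133.4) + 202.3 + 759.3 = 2238.1
(Excluded from the current account — financial account: increase in resident deposits held at foreign banks 227.1, borrowing by resident firms from foreign banks 761.4, new loans extended by domestic banks to foreign borrowers 481.8; capital account: acquisition of foreign patents and trademarks (non-produced assets) 158.4.)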